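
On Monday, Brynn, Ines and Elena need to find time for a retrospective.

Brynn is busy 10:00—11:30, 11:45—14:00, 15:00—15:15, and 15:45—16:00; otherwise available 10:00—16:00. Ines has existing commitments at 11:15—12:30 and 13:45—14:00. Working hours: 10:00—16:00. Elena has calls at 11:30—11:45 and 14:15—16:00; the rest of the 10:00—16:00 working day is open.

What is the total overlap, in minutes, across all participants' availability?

Brynn free within 10:00–16:00: 11:30–11:45, 14:00–15:00, 15:15–15:45.
Ines free within 10:00–16:00: 10:00–11:15, 12:30–13:45, 14:00–16:00.
Elena free within 10:00–16:00: 10:00–11:30, 11:45–14:15.
Brynn ∩ Ines: 14:00–15:00, 15:15–15:45.
Brynn ∩ Ines ∩ Elena: 14:00–14:15.
Total common minutes: 15.

15 minutes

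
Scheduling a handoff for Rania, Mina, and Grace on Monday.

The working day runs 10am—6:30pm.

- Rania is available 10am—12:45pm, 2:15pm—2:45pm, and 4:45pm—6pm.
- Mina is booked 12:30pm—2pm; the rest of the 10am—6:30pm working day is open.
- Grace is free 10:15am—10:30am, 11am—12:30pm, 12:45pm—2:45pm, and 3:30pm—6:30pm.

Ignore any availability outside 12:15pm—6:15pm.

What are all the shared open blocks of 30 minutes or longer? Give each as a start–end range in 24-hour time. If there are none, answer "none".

Mina free within 10:00–18:30: 10:00–12:30, 14:00–18:30.
Rania ∩ Mina: 10:00–12:30, 14:15–14:45, 16:45–18:00.
Rania ∩ Mina ∩ Grace: 10:15–10:30, 11:00–12:30, 14:15–14:45, 16:45–18:00.
Restricted to 12:15–18:15: 12:15–12:30, 14:15–14:45, 16:45–18:00.
Windows ≥ 30 min: 14:15–14:45, 16:45–18:00.

14:15–14:45, 16:45–18:00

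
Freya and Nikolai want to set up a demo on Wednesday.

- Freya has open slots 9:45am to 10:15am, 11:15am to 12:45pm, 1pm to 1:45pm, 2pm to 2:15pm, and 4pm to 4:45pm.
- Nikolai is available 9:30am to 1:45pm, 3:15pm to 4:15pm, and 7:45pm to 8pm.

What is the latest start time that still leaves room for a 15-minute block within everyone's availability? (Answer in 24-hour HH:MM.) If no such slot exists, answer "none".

Freya ∩ Nikolai: 09:45–10:15, 11:15–12:45, 13:00–13:45, 16:00–16:15.
Windows ≥ 15 min: 09:45–10:15, 11:15–12:45, 13:00–13:45, 16:00–16:15.
Latest start in the last window 16:00–16:15 is 16:15 − 15 min = 16:00.

16:00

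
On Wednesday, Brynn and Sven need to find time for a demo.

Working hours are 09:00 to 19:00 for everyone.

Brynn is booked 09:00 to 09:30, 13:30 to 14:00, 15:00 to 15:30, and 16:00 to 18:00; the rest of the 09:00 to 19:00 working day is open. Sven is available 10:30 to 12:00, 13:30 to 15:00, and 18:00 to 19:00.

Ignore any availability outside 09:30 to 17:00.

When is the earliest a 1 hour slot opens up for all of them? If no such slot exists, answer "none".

10:30

Brynn free within 09:00–19:00: 09:30–13:30, 14:00–15:00, 15:30–16:00, 18:00–19:00.
Brynn ∩ Sven: 10:30–12:00, 14:00–15:00, 18:00–19:00.
Restricted to 09:30–17:00: 10:30–12:00, 14:00–15:00.
Windows ≥ 60 min: 10:30–12:00, 14:00–15:00.
Earliest such window starts at 10:30.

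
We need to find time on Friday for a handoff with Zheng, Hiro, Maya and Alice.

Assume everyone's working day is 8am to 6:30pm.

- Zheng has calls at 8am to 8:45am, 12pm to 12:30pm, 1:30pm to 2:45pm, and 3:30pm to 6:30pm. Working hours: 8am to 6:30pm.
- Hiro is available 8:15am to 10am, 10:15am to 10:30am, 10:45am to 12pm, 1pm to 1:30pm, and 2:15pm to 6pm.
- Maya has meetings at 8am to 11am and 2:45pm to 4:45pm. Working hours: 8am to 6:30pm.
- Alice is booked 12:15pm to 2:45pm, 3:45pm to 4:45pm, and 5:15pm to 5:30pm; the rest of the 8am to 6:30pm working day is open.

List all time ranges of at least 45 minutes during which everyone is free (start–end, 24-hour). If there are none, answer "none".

Zheng free within 08:00–18:30: 08:45–12:00, 12:30–13:30, 14:45–15:30.
Maya free within 08:00–18:30: 11:00–14:45, 16:45–18:30.
Alice free within 08:00–18:30: 08:00–12:15, 14:45–15:45, 16:45–17:15, 17:30–18:30.
Zheng ∩ Hiro: 08:45–10:00, 10:15–10:30, 10:45–12:00, 13:00–13:30, 14:45–15:30.
Zheng ∩ Hiro ∩ Maya: 11:00–12:00, 13:00–13:30.
Zheng ∩ Hiro ∩ Maya ∩ Alice: 11:00–12:00.
Windows ≥ 45 min: 11:00–12:00.

11:00–12:00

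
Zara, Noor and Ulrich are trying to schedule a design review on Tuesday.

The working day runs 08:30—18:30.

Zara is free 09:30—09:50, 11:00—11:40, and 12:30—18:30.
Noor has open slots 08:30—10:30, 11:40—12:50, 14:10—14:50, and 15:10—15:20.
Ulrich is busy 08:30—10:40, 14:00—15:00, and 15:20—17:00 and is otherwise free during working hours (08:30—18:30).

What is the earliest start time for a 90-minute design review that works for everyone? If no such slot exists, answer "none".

Ulrich free within 08:30–18:30: 10:40–14:00, 15:00–15:20, 17:00–18:30.
Zara ∩ Noor: 09:30–09:50, 12:30–12:50, 14:10–14:50, 15:10–15:20.
Zara ∩ Noor ∩ Ulrich: 12:30–12:50, 15:10–15:20.
Windows ≥ 90 min: (none).

none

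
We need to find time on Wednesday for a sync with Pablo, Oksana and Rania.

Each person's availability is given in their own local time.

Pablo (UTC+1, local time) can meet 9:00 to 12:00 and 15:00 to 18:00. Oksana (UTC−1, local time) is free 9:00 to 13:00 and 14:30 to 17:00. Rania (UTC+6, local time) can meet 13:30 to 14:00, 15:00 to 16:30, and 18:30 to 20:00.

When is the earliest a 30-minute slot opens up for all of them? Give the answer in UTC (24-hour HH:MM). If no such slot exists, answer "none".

10:00

Pablo → UTC: 08:00–11:00, 14:00–17:00.
Oksana → UTC: 10:00–14:00, 15:30–18:00.
Rania → UTC: 07:30–08:00, 09:00–10:30, 12:30–14:00.
Pablo ∩ Oksana: 10:00–11:00, 15:30–17:00.
Pablo ∩ Oksana ∩ Rania: 10:00–10:30.
Windows ≥ 30 min: 10:00–10:30.
Earliest such window starts at 10:00.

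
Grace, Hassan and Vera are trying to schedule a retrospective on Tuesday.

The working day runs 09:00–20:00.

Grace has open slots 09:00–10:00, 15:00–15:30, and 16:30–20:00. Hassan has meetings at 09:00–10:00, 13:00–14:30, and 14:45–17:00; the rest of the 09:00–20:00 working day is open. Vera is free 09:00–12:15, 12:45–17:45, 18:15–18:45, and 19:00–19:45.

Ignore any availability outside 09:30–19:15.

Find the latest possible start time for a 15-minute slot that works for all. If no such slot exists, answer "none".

19:00

Hassan free within 09:00–20:00: 10:00–13:00, 14:30–14:45, 17:00–20:00.
Grace ∩ Hassan: 17:00–20:00.
Grace ∩ Hassan ∩ Vera: 17:00–17:45, 18:15–18:45, 19:00–19:45.
Restricted to 09:30–19:15: 17:00–17:45, 18:15–18:45, 19:00–19:15.
Windows ≥ 15 min: 17:00–17:45, 18:15–18:45, 19:00–19:15.
Latest start in the last window 19:00–19:15 is 19:15 − 15 min = 19:00.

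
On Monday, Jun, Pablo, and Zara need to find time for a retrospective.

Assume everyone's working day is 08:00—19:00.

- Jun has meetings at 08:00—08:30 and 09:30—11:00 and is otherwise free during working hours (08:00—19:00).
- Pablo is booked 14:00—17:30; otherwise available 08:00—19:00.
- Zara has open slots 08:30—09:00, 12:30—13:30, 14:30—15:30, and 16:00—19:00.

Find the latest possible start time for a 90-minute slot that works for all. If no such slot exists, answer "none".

17:30

Jun free within 08:00–19:00: 08:30–09:30, 11:00–19:00.
Pablo free within 08:00–19:00: 08:00–14:00, 17:30–19:00.
Jun ∩ Pablo: 08:30–09:30, 11:00–14:00, 17:30–19:00.
Jun ∩ Pablo ∩ Zara: 08:30–09:00, 12:30–13:30, 17:30–19:00.
Windows ≥ 90 min: 17:30–19:00.
Latest start in the last window 17:30–19:00 is 19:00 − 90 min = 17:30.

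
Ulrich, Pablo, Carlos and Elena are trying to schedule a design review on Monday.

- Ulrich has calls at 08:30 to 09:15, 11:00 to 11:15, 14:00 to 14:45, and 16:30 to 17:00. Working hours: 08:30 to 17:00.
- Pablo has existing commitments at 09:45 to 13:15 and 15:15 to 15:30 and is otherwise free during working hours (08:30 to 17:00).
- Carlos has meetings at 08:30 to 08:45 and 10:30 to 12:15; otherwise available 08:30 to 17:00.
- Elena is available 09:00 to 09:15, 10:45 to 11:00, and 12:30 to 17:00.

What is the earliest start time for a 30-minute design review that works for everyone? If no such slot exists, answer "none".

Ulrich free within 08:30–17:00: 09:15–11:00, 11:15–14:00, 14:45–16:30.
Pablo free within 08:30–17:00: 08:30–09:45, 13:15–15:15, 15:30–17:00.
Carlos free within 08:30–17:00: 08:45–10:30, 12:15–17:00.
Ulrich ∩ Pablo: 09:15–09:45, 13:15–14:00, 14:45–15:15, 15:30–16:30.
Ulrich ∩ Pablo ∩ Carlos: 09:15–09:45, 13:15–14:00, 14:45–15:15, 15:30–16:30.
Ulrich ∩ Pablo ∩ Carlos ∩ Elena: 13:15–14:00, 14:45–15:15, 15:30–16:30.
Windows ≥ 30 min: 13:15–14:00, 14:45–15:15, 15:30–16:30.
Earliest such window starts at 13:15.

13:15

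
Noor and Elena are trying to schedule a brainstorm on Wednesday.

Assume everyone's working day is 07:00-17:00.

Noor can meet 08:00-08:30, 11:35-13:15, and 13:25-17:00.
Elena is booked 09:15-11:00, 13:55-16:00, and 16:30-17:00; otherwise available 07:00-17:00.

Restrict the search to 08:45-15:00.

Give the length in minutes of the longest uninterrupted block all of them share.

100 minutes

Elena free within 07:00–17:00: 07:00–09:15, 11:00–13:55, 16:00–16:30.
Noor ∩ Elena: 08:00–08:30, 11:35–13:15, 13:25–13:55, 16:00–16:30.
Restricted to 08:45–15:00: 11:35–13:15, 13:25–13:55.
Common window lengths: 100, 30 min; longest is 100.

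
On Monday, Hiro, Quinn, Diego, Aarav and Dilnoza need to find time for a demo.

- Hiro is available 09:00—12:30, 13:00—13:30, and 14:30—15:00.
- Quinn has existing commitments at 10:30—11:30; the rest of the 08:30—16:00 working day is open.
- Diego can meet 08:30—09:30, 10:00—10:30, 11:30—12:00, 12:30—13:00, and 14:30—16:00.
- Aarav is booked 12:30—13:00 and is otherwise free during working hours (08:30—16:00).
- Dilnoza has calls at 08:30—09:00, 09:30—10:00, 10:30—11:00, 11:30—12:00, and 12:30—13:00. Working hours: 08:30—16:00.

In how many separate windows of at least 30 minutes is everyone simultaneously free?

3

Quinn free within 08:30–16:00: 08:30–10:30, 11:30–16:00.
Aarav free within 08:30–16:00: 08:30–12:30, 13:00–16:00.
Dilnoza free within 08:30–16:00: 09:00–09:30, 10:00–10:30, 11:00–11:30, 12:00–12:30, 13:00–16:00.
Hiro ∩ Quinn: 09:00–10:30, 11:30–12:30, 13:00–13:30, 14:30–15:00.
Hiro ∩ Quinn ∩ Diego: 09:00–09:30, 10:00–10:30, 11:30–12:00, 14:30–15:00.
Hiro ∩ Quinn ∩ Diego ∩ Aarav: 09:00–09:30, 10:00–10:30, 11:30–12:00, 14:30–15:00.
Hiro ∩ Quinn ∩ Diego ∩ Aarav ∩ Dilnoza: 09:00–09:30, 10:00–10:30, 14:30–15:00.
Windows ≥ 30 min: 09:00–09:30, 10:00–10:30, 14:30–15:00.
That's 3 windows.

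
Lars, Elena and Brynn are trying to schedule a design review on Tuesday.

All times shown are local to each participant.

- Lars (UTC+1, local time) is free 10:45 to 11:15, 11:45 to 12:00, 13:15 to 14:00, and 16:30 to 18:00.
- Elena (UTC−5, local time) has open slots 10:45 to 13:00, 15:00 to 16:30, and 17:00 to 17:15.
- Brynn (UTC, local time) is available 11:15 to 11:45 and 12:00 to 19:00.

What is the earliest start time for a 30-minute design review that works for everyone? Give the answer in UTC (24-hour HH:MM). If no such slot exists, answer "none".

Lars → UTC: 09:45–10:15, 10:45–11:00, 12:15–13:00, 15:30–17:00.
Elena → UTC: 15:45–18:00, 20:00–21:30, 22:00–22:15.
Brynn → UTC: 11:15–11:45, 12:00–19:00.
Lars ∩ Elena: 15:45–17:00.
Lars ∩ Elena ∩ Brynn: 15:45–17:00.
Windows ≥ 30 min: 15:45–17:00.
Earliest such window starts at 15:45.

15:45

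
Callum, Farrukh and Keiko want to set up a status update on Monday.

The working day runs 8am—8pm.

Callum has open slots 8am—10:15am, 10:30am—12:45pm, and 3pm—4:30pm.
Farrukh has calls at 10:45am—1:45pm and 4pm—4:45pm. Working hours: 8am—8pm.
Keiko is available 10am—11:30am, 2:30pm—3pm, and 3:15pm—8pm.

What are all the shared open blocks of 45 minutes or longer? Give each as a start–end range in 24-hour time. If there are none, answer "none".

Farrukh free within 08:00–20:00: 08:00–10:45, 13:45–16:00, 16:45–20:00.
Callum ∩ Farrukh: 08:00–10:15, 10:30–10:45, 15:00–16:00.
Callum ∩ Farrukh ∩ Keiko: 10:00–10:15, 10:30–10:45, 15:15–16:00.
Windows ≥ 45 min: 15:15–16:00.

15:15–16:00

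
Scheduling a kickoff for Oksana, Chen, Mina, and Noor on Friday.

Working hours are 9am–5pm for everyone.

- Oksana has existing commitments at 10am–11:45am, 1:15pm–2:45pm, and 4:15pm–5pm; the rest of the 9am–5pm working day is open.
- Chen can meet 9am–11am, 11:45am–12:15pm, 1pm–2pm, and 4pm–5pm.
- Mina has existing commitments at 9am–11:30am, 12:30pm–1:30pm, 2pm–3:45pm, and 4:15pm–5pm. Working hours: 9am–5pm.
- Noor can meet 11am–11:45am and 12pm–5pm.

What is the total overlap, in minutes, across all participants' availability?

30 minutes

Oksana free within 09:00–17:00: 09:00–10:00, 11:45–13:15, 14:45–16:15.
Mina free within 09:00–17:00: 11:30–12:30, 13:30–14:00, 15:45–16:15.
Oksana ∩ Chen: 09:00–10:00, 11:45–12:15, 13:00–13:15, 16:00–16:15.
Oksana ∩ Chen ∩ Mina: 11:45–12:15, 16:00–16:15.
Oksana ∩ Chen ∩ Mina ∩ Noor: 12:00–12:15, 16:00–16:15.
Total common minutes: 15 + 15 = 30.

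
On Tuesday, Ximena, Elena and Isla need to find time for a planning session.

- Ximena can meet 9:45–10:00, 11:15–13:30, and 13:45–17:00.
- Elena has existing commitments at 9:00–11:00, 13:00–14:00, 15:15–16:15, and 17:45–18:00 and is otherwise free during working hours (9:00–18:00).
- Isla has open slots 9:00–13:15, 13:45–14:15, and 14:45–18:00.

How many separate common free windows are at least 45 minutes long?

2

Elena free within 09:00–18:00: 11:00–13:00, 14:00–15:15, 16:15–17:45.
Ximena ∩ Elena: 11:15–13:00, 14:00–15:15, 16:15–17:00.
Ximena ∩ Elena ∩ Isla: 11:15–13:00, 14:00–14:15, 14:45–15:15, 16:15–17:00.
Windows ≥ 45 min: 11:15–13:00, 16:15–17:00.
That's 2 windows.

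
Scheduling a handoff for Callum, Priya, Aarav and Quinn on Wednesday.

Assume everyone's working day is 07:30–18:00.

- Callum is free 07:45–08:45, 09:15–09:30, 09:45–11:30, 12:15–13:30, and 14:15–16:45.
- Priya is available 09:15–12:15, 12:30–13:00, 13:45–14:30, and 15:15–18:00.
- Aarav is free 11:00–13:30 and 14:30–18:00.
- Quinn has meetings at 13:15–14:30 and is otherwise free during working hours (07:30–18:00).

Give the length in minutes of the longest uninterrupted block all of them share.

Quinn free within 07:30–18:00: 07:30–13:15, 14:30–18:00.
Callum ∩ Priya: 09:15–09:30, 09:45–11:30, 12:30–13:00, 14:15–14:30, 15:15–16:45.
Callum ∩ Priya ∩ Aarav: 11:00–11:30, 12:30–13:00, 15:15–16:45.
Callum ∩ Priya ∩ Aarav ∩ Quinn: 11:00–11:30, 12:30–13:00, 15:15–16:45.
Common window lengths: 30, 30, 90 min; longest is 90.

90 minutes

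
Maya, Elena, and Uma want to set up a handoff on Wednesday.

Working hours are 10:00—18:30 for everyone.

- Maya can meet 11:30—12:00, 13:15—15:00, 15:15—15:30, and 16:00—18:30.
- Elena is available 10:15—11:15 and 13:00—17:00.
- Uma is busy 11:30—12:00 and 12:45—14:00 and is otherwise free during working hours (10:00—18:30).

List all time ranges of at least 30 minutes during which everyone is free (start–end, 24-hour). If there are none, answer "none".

14:00–15:00, 16:00–17:00

Uma free within 10:00–18:30: 10:00–11:30, 12:00–12:45, 14:00–18:30.
Maya ∩ Elena: 13:15–15:00, 15:15–15:30, 16:00–17:00.
Maya ∩ Elena ∩ Uma: 14:00–15:00, 15:15–15:30, 16:00–17:00.
Windows ≥ 30 min: 14:00–15:00, 16:00–17:00.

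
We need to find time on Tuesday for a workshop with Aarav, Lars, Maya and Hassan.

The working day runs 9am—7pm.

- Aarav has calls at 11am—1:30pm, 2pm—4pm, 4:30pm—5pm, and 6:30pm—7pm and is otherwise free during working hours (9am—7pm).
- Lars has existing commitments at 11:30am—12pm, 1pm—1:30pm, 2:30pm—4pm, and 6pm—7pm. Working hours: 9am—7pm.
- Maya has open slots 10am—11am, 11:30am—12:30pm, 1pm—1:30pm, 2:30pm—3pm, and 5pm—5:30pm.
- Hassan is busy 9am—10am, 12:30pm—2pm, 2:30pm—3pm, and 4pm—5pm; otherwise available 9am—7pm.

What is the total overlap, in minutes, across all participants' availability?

90 minutes

Aarav free within 09:00–19:00: 09:00–11:00, 13:30–14:00, 16:00–16:30, 17:00–18:30.
Lars free within 09:00–19:00: 09:00–11:30, 12:00–13:00, 13:30–14:30, 16:00–18:00.
Hassan free within 09:00–19:00: 10:00–12:30, 14:00–14:30, 15:00–16:00, 17:00–19:00.
Aarav ∩ Lars: 09:00–11:00, 13:30–14:00, 16:00–16:30, 17:00–18:00.
Aarav ∩ Lars ∩ Maya: 10:00–11:00, 17:00–17:30.
Aarav ∩ Lars ∩ Maya ∩ Hassan: 10:00–11:00, 17:00–17:30.
Total common minutes: 60 + 30 = 90.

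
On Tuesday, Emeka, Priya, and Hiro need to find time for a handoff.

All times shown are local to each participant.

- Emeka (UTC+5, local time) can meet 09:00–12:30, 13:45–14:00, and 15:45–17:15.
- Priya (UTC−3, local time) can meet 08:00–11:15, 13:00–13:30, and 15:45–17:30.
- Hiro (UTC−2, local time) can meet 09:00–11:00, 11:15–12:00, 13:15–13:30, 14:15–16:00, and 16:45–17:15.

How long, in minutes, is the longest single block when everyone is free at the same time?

75 minutes

Emeka → UTC: 04:00–07:30, 08:45–09:00, 10:45–12:15.
Priya → UTC: 11:00–14:15, 16:00–16:30, 18:45–20:30.
Hiro → UTC: 11:00–13:00, 13:15–14:00, 15:15–15:30, 16:15–18:00, 18:45–19:15.
Emeka ∩ Priya: 11:00–12:15.
Emeka ∩ Priya ∩ Hiro: 11:00–12:15.
Single common window of 75 minutes.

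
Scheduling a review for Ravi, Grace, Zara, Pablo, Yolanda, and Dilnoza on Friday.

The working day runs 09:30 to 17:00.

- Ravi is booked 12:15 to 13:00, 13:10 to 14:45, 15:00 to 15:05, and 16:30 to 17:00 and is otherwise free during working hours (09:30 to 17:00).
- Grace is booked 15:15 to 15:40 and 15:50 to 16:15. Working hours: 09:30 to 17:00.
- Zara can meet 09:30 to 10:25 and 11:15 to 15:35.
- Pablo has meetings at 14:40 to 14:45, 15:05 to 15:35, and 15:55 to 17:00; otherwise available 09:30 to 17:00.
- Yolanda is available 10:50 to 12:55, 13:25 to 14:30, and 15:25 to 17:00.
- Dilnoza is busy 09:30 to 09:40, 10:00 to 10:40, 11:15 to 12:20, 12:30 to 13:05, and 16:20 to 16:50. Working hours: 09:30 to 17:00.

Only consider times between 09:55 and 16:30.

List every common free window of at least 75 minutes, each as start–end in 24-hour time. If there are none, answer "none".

none

Ravi free within 09:30–17:00: 09:30–12:15, 13:00–13:10, 14:45–15:00, 15:05–16:30.
Grace free within 09:30–17:00: 09:30–15:15, 15:40–15:50, 16:15–17:00.
Pablo free within 09:30–17:00: 09:30–14:40, 14:45–15:05, 15:35–15:55.
Dilnoza free within 09:30–17:00: 09:40–10:00, 10:40–11:15, 12:20–12:30, 13:05–16:20, 16:50–17:00.
Ravi ∩ Grace: 09:30–12:15, 13:00–13:10, 14:45–15:00, 15:05–15:15, 15:40–15:50, 16:15–16:30.
Ravi ∩ Grace ∩ Zara: 09:30–10:25, 11:15–12:15, 13:00–13:10, 14:45–15:00, 15:05–15:15.
Ravi ∩ Grace ∩ Zara ∩ Pablo: 09:30–10:25, 11:15–12:15, 13:00–13:10, 14:45–15:00.
Ravi ∩ Grace ∩ Zara ∩ Pablo ∩ Yolanda: 11:15–12:15.
Ravi ∩ Grace ∩ Zara ∩ Pablo ∩ Yolanda ∩ Dilnoza: (none).
Restricted to 09:55–16:30: (none).
Windows ≥ 75 min: (none).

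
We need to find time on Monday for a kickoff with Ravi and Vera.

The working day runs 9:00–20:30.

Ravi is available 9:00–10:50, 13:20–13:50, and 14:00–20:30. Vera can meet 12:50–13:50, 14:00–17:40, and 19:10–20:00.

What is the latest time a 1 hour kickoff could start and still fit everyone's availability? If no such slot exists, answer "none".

Ravi ∩ Vera: 13:20–13:50, 14:00–17:40, 19:10–20:00.
Windows ≥ 60 min: 14:00–17:40.
Latest start in the last window 14:00–17:40 is 17:40 − 60 min = 16:40.

16:40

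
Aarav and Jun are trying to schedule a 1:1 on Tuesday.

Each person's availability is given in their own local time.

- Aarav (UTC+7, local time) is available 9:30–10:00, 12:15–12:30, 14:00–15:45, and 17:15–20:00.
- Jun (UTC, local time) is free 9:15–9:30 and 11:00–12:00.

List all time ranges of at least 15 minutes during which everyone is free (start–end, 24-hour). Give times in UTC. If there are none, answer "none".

Aarav → UTC: 02:30–03:00, 05:15–05:30, 07:00–08:45, 10:15–13:00.
Jun → UTC: 09:15–09:30, 11:00–12:00.
Aarav ∩ Jun: 11:00–12:00.
Windows ≥ 15 min: 11:00–12:00.

11:00–12:00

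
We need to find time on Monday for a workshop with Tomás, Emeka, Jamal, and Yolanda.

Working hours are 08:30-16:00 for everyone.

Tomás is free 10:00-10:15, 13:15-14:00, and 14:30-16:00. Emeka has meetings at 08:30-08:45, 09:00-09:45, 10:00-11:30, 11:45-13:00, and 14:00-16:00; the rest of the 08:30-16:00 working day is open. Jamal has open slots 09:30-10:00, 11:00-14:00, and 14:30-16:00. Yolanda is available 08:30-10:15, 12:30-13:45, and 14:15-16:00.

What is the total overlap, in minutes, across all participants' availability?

30 minutes

Emeka free within 08:30–16:00: 08:45–09:00, 09:45–10:00, 11:30–11:45, 13:00–14:00.
Tomás ∩ Emeka: 13:15–14:00.
Tomás ∩ Emeka ∩ Jamal: 13:15–14:00.
Tomás ∩ Emeka ∩ Jamal ∩ Yolanda: 13:15–13:45.
Total common minutes: 30.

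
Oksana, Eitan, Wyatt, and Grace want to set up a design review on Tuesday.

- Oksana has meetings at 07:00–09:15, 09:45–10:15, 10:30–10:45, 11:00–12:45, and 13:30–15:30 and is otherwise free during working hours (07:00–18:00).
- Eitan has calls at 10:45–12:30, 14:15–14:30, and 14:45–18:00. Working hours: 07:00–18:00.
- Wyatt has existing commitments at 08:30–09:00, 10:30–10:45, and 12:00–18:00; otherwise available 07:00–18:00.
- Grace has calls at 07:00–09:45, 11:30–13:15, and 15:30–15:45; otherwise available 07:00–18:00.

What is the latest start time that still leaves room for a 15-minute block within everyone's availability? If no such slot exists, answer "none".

10:15

Oksana free within 07:00–18:00: 09:15–09:45, 10:15–10:30, 10:45–11:00, 12:45–13:30, 15:30–18:00.
Eitan free within 07:00–18:00: 07:00–10:45, 12:30–14:15, 14:30–14:45.
Wyatt free within 07:00–18:00: 07:00–08:30, 09:00–10:30, 10:45–12:00.
Grace free within 07:00–18:00: 09:45–11:30, 13:15–15:30, 15:45–18:00.
Oksana ∩ Eitan: 09:15–09:45, 10:15–10:30, 12:45–13:30.
Oksana ∩ Eitan ∩ Wyatt: 09:15–09:45, 10:15–10:30.
Oksana ∩ Eitan ∩ Wyatt ∩ Grace: 10:15–10:30.
Windows ≥ 15 min: 10:15–10:30.
Latest start in the last window 10:15–10:30 is 10:30 − 15 min = 10:15.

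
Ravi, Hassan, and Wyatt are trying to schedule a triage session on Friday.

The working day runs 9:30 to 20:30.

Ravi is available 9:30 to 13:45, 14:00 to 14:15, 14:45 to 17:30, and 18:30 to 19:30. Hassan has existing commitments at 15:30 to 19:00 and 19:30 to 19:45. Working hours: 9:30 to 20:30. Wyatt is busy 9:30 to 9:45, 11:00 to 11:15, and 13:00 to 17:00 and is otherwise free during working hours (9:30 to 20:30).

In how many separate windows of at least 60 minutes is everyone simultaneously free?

2

Hassan free within 09:30–20:30: 09:30–15:30, 19:00–19:30, 19:45–20:30.
Wyatt free within 09:30–20:30: 09:45–11:00, 11:15–13:00, 17:00–20:30.
Ravi ∩ Hassan: 09:30–13:45, 14:00–14:15, 14:45–15:30, 19:00–19:30.
Ravi ∩ Hassan ∩ Wyatt: 09:45–11:00, 11:15–13:00, 19:00–19:30.
Windows ≥ 60 min: 09:45–11:00, 11:15–13:00.
That's 2 windows.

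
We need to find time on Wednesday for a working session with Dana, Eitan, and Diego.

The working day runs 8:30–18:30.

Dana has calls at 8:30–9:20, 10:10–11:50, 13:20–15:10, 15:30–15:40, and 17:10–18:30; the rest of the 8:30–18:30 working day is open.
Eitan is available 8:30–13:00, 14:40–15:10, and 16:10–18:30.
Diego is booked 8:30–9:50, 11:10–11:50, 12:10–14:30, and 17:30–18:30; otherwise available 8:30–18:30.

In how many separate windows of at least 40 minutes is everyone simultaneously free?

Dana free within 08:30–18:30: 09:20–10:10, 11:50–13:20, 15:10–15:30, 15:40–17:10.
Diego free within 08:30–18:30: 09:50–11:10, 11:50–12:10, 14:30–17:30.
Dana ∩ Eitan: 09:20–10:10, 11:50–13:00, 16:10–17:10.
Dana ∩ Eitan ∩ Diego: 09:50–10:10, 11:50–12:10, 16:10–17:10.
Windows ≥ 40 min: 16:10–17:10.
That's 1 window.

1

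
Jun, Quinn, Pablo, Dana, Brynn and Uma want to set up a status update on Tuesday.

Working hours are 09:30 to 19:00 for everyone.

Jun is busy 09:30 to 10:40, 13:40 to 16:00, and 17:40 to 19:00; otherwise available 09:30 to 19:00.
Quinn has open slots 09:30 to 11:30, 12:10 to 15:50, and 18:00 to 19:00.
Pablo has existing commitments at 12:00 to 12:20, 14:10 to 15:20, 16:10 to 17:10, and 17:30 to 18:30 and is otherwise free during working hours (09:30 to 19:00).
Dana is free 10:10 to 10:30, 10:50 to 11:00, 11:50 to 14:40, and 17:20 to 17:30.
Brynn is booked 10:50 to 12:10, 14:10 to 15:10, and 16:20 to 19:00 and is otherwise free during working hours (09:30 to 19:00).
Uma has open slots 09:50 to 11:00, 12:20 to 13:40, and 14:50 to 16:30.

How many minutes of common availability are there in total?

Jun free within 09:30–19:00: 10:40–13:40, 16:00–17:40.
Pablo free within 09:30–19:00: 09:30–12:00, 12:20–14:10, 15:20–16:10, 17:10–17:30, 18:30–19:00.
Brynn free within 09:30–19:00: 09:30–10:50, 12:10–14:10, 15:10–16:20.
Jun ∩ Quinn: 10:40–11:30, 12:10–13:40.
Jun ∩ Quinn ∩ Pablo: 10:40–11:30, 12:20–13:40.
Jun ∩ Quinn ∩ Pablo ∩ Dana: 10:50–11:00, 12:20–13:40.
Jun ∩ Quinn ∩ Pablo ∩ Dana ∩ Brynn: 12:20–13:40.
Jun ∩ Quinn ∩ Pablo ∩ Dana ∩ Brynn ∩ Uma: 12:20–13:40.
Total common minutes: 80.

80 minutes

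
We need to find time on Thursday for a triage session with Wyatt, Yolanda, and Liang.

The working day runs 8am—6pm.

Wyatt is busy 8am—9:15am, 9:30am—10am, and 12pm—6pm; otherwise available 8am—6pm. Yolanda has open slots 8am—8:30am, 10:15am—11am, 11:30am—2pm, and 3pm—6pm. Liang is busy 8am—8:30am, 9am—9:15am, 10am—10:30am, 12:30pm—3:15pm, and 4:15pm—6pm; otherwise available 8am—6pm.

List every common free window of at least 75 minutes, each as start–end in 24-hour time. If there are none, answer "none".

none

Wyatt free within 08:00–18:00: 09:15–09:30, 10:00–12:00.
Liang free within 08:00–18:00: 08:30–09:00, 09:15–10:00, 10:30–12:30, 15:15–16:15.
Wyatt ∩ Yolanda: 10:15–11:00, 11:30–12:00.
Wyatt ∩ Yolanda ∩ Liang: 10:30–11:00, 11:30–12:00.
Windows ≥ 75 min: (none).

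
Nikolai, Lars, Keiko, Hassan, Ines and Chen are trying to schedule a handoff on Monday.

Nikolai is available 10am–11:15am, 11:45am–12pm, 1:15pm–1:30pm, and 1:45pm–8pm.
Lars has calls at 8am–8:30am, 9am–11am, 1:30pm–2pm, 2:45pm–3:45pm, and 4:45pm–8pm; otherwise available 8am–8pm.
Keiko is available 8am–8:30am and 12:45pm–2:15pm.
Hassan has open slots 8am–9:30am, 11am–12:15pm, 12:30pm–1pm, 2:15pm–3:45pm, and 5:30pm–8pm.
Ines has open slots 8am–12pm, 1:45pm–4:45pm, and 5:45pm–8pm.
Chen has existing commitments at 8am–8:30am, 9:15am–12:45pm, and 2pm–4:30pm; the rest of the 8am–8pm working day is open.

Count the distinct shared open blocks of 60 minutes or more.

Lars free within 08:00–20:00: 08:30–09:00, 11:00–13:30, 14:00–14:45, 15:45–16:45.
Chen free within 08:00–20:00: 08:30–09:15, 12:45–14:00, 16:30–20:00.
Nikolai ∩ Lars: 11:00–11:15, 11:45–12:00, 13:15–13:30, 14:00–14:45, 15:45–16:45.
Nikolai ∩ Lars ∩ Keiko: 13:15–13:30, 14:00–14:15.
Nikolai ∩ Lars ∩ Keiko ∩ Hassan: (none).
Nikolai ∩ Lars ∩ Keiko ∩ Hassan ∩ Ines: (none).
Nikolai ∩ Lars ∩ Keiko ∩ Hassan ∩ Ines ∩ Chen: (none).
Windows ≥ 60 min: (none).
That's 0 windows.

0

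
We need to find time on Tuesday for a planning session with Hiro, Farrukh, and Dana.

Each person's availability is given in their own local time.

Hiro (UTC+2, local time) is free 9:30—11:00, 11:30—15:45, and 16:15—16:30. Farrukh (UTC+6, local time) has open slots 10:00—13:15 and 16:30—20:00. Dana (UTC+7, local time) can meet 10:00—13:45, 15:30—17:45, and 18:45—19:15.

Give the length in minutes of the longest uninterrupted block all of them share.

30 minutes

Hiro → UTC: 07:30–09:00, 09:30–13:45, 14:15–14:30.
Farrukh → UTC: 04:00–07:15, 10:30–14:00.
Dana → UTC: 03:00–06:45, 08:30–10:45, 11:45–12:15.
Hiro ∩ Farrukh: 10:30–13:45.
Hiro ∩ Farrukh ∩ Dana: 10:30–10:45, 11:45–12:15.
Common window lengths: 15, 30 min; longest is 30.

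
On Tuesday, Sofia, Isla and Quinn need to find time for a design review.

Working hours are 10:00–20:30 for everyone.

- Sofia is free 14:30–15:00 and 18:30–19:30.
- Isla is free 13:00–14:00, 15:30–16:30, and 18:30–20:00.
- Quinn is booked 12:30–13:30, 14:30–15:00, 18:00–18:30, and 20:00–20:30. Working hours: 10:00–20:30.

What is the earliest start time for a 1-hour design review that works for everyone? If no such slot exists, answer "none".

18:30

Quinn free within 10:00–20:30: 10:00–12:30, 13:30–14:30, 15:00–18:00, 18:30–20:00.
Sofia ∩ Isla: 18:30–19:30.
Sofia ∩ Isla ∩ Quinn: 18:30–19:30.
Windows ≥ 60 min: 18:30–19:30.
Earliest such window starts at 18:30.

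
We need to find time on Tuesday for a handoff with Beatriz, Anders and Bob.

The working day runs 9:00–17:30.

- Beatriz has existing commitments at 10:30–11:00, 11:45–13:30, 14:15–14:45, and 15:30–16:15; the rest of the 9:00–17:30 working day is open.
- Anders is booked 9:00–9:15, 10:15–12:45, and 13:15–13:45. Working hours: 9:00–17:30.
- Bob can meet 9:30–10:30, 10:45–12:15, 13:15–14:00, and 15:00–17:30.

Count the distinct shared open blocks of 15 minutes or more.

4

Beatriz free within 09:00–17:30: 09:00–10:30, 11:00–11:45, 13:30–14:15, 14:45–15:30, 16:15–17:30.
Anders free within 09:00–17:30: 09:15–10:15, 12:45–13:15, 13:45–17:30.
Beatriz ∩ Anders: 09:15–10:15, 13:45–14:15, 14:45–15:30, 16:15–17:30.
Beatriz ∩ Anders ∩ Bob: 09:30–10:15, 13:45–14:00, 15:00–15:30, 16:15–17:30.
Windows ≥ 15 min: 09:30–10:15, 13:45–14:00, 15:00–15:30, 16:15–17:30.
That's 4 windows.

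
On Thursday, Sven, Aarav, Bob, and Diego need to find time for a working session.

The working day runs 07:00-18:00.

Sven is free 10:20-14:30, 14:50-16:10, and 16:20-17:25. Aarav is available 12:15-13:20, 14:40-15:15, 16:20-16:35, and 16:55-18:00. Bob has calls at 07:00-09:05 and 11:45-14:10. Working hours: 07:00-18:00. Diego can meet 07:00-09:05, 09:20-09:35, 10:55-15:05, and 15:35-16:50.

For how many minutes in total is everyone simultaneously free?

Bob free within 07:00–18:00: 09:05–11:45, 14:10–18:00.
Sven ∩ Aarav: 12:15–13:20, 14:50–15:15, 16:20–16:35, 16:55–17:25.
Sven ∩ Aarav ∩ Bob: 14:50–15:15, 16:20–16:35, 16:55–17:25.
Sven ∩ Aarav ∩ Bob ∩ Diego: 14:50–15:05, 16:20–16:35.
Total common minutes: 15 + 15 = 30.

30 minutes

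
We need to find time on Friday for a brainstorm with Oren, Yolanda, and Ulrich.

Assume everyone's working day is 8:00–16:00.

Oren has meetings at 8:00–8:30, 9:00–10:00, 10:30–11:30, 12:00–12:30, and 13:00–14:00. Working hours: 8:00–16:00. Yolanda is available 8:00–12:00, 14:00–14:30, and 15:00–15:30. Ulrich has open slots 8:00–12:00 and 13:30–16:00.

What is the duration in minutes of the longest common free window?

Oren free within 08:00–16:00: 08:30–09:00, 10:00–10:30, 11:30–12:00, 12:30–13:00, 14:00–16:00.
Oren ∩ Yolanda: 08:30–09:00, 10:00–10:30, 11:30–12:00, 14:00–14:30, 15:00–15:30.
Oren ∩ Yolanda ∩ Ulrich: 08:30–09:00, 10:00–10:30, 11:30–12:00, 14:00–14:30, 15:00–15:30.
Common window lengths: 30, 30, 30, 30, 30 min; longest is 30.

30 minutes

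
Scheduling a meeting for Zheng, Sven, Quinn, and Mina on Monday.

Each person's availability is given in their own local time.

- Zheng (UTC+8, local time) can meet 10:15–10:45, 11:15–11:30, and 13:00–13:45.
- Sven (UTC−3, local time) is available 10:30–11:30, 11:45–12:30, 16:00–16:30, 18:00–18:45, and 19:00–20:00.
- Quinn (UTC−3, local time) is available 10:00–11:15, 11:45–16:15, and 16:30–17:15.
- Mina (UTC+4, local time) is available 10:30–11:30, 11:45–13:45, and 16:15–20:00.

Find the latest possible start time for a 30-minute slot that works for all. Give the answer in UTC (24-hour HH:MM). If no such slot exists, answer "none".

Zheng → UTC: 02:15–02:45, 03:15–03:30, 05:00–05:45.
Sven → UTC: 13:30–14:30, 14:45–15:30, 19:00–19:30, 21:00–21:45, 22:00–23:00.
Quinn → UTC: 13:00–14:15, 14:45–19:15, 19:30–20:15.
Mina → UTC: 06:30–07:30, 07:45–09:45, 12:15–16:00.
Zheng ∩ Sven: (none).
Zheng ∩ Sven ∩ Quinn: (none).
Zheng ∩ Sven ∩ Quinn ∩ Mina: (none).
Windows ≥ 30 min: (none).

none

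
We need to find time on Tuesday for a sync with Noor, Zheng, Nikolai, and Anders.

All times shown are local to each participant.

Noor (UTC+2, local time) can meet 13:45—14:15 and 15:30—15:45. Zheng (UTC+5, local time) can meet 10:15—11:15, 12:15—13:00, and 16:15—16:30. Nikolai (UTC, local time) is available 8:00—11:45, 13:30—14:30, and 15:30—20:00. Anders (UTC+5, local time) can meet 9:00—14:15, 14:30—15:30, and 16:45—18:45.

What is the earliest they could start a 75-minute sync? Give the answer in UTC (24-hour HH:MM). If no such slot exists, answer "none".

Noor → UTC: 11:45–12:15, 13:30–13:45.
Zheng → UTC: 05:15–06:15, 07:15–08:00, 11:15–11:30.
Nikolai → UTC: 08:00–11:45, 13:30–14:30, 15:30–20:00.
Anders → UTC: 04:00–09:15, 09:30–10:30, 11:45–13:45.
Noor ∩ Zheng: (none).
Noor ∩ Zheng ∩ Nikolai: (none).
Noor ∩ Zheng ∩ Nikolai ∩ Anders: (none).
Windows ≥ 75 min: (none).

none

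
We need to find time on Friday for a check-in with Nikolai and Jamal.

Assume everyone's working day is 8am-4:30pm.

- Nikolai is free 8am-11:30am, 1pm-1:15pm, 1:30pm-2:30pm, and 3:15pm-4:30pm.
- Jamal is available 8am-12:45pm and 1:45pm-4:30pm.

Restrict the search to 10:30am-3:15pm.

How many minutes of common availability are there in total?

105 minutes

Nikolai ∩ Jamal: 08:00–11:30, 13:45–14:30, 15:15–16:30.
Restricted to 10:30–15:15: 10:30–11:30, 13:45–14:30.
Total common minutes: 60 + 45 = 105.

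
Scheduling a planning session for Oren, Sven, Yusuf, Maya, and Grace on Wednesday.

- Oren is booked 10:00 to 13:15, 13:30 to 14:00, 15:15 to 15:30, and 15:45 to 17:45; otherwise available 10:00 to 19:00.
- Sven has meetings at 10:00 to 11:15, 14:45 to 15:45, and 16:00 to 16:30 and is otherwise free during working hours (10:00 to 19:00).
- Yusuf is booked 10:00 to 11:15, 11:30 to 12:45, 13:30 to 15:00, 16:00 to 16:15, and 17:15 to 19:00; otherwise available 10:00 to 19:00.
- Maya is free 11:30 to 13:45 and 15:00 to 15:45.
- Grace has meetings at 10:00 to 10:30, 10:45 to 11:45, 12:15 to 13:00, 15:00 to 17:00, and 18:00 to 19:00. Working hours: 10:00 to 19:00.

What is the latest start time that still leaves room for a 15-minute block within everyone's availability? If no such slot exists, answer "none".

13:15

Oren free within 10:00–19:00: 13:15–13:30, 14:00–15:15, 15:30–15:45, 17:45–19:00.
Sven free within 10:00–19:00: 11:15–14:45, 15:45–16:00, 16:30–19:00.
Yusuf free within 10:00–19:00: 11:15–11:30, 12:45–13:30, 15:00–16:00, 16:15–17:15.
Grace free within 10:00–19:00: 10:30–10:45, 11:45–12:15, 13:00–15:00, 17:00–18:00.
Oren ∩ Sven: 13:15–13:30, 14:00–14:45, 17:45–19:00.
Oren ∩ Sven ∩ Yusuf: 13:15–13:30.
Oren ∩ Sven ∩ Yusuf ∩ Maya: 13:15–13:30.
Oren ∩ Sven ∩ Yusuf ∩ Maya ∩ Grace: 13:15–13:30.
Windows ≥ 15 min: 13:15–13:30.
Latest start in the last window 13:15–13:30 is 13:30 − 15 min = 13:15.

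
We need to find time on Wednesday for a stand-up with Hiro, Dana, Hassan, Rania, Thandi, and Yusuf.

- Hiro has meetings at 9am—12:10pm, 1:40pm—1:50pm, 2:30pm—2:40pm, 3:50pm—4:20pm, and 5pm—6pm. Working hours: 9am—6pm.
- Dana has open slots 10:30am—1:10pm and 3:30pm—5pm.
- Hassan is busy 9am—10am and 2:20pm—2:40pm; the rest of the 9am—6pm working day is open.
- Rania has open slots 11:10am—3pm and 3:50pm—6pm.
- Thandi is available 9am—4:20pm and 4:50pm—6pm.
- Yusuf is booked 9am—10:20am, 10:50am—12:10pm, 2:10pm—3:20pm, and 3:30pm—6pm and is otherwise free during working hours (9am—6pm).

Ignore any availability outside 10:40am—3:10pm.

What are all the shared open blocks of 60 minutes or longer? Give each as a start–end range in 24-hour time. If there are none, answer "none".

Hiro free within 09:00–18:00: 12:10–13:40, 13:50–14:30, 14:40–15:50, 16:20–17:00.
Hassan free within 09:00–18:00: 10:00–14:20, 14:40–18:00.
Yusuf free within 09:00–18:00: 10:20–10:50, 12:10–14:10, 15:20–15:30.
Hiro ∩ Dana: 12:10–13:10, 15:30–15:50, 16:20–17:00.
Hiro ∩ Dana ∩ Hassan: 12:10–13:10, 15:30–15:50, 16:20–17:00.
Hiro ∩ Dana ∩ Hassan ∩ Rania: 12:10–13:10, 16:20–17:00.
Hiro ∩ Dana ∩ Hassan ∩ Rania ∩ Thandi: 12:10–13:10, 16:50–17:00.
Hiro ∩ Dana ∩ Hassan ∩ Rania ∩ Thandi ∩ Yusuf: 12:10–13:10.
Restricted to 10:40–15:10: 12:10–13:10.
Windows ≥ 60 min: 12:10–13:10.

12:10–13:10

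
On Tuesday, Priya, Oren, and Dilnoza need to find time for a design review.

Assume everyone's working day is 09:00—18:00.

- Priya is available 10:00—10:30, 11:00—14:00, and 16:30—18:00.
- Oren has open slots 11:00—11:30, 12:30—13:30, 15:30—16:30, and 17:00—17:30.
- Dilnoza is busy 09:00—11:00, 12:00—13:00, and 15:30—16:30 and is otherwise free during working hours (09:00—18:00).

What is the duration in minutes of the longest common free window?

Dilnoza free within 09:00–18:00: 11:00–12:00, 13:00–15:30, 16:30–18:00.
Priya ∩ Oren: 11:00–11:30, 12:30–13:30, 17:00–17:30.
Priya ∩ Oren ∩ Dilnoza: 11:00–11:30, 13:00–13:30, 17:00–17:30.
Common window lengths: 30, 30, 30 min; longest is 30.

30 minutes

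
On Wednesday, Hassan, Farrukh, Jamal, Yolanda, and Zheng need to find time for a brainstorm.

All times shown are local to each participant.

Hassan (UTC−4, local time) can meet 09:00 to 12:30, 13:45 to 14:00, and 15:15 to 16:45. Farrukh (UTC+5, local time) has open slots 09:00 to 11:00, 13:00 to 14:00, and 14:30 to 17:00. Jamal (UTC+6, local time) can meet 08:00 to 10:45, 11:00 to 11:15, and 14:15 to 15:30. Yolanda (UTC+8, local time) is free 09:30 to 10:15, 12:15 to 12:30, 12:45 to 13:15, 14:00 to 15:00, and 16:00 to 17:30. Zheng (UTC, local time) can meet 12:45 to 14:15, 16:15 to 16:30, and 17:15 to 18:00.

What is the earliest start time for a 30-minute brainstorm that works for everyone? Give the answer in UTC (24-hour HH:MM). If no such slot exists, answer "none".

none

Hassan → UTC: 13:00–16:30, 17:45–18:00, 19:15–20:45.
Farrukh → UTC: 04:00–06:00, 08:00–09:00, 09:30–12:00.
Jamal → UTC: 02:00–04:45, 05:00–05:15, 08:15–09:30.
Yolanda → UTC: 01:30–02:15, 04:15–04:30, 04:45–05:15, 06:00–07:00, 08:00–09:30.
Zheng → UTC: 12:45–14:15, 16:15–16:30, 17:15–18:00.
Hassan ∩ Farrukh: (none).
Hassan ∩ Farrukh ∩ Jamal: (none).
Hassan ∩ Farrukh ∩ Jamal ∩ Yolanda: (none).
Hassan ∩ Farrukh ∩ Jamal ∩ Yolanda ∩ Zheng: (none).
Windows ≥ 30 min: (none).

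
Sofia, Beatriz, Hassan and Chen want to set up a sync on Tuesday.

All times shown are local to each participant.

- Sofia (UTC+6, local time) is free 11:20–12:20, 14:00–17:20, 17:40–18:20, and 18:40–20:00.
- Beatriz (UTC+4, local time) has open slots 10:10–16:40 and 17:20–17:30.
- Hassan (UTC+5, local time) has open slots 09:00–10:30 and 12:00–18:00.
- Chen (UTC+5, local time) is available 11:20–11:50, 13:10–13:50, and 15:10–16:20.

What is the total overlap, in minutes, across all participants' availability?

110 minutes

Sofia → UTC: 05:20–06:20, 08:00–11:20, 11:40–12:20, 12:40–14:00.
Beatriz → UTC: 06:10–12:40, 13:20–13:30.
Hassan → UTC: 04:00–05:30, 07:00–13:00.
Chen → UTC: 06:20–06:50, 08:10–08:50, 10:10–11:20.
Sofia ∩ Beatriz: 06:10–06:20, 08:00–11:20, 11:40–12:20, 13:20–13:30.
Sofia ∩ Beatriz ∩ Hassan: 08:00–11:20, 11:40–12:20.
Sofia ∩ Beatriz ∩ Hassan ∩ Chen: 08:10–08:50, 10:10–11:20.
Total common minutes: 40 + 70 = 110.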